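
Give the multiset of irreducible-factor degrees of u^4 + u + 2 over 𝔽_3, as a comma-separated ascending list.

4

Write h(u) = u^4 + u + 2.
Roots in 𝔽_3: h(0) = 2; h(1) = 1; h(2) = 2.
Complete factorization: h(u) = (u^4 + u + 2).
Factor degrees with multiplicity: 4 = 4.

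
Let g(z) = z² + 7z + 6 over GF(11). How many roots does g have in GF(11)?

2

Evaluate at each of the 11 elements of GF(11):
g(0) = 6; g(1) = 3; g(2) = 2; g(3) = 3; g(4) = 6; g(5) = 0 → root; g(6) = 7; g(7) = 5; g(8) = 5; g(9) = 7; g(10) = 0 → root.
Roots: {5, 10}.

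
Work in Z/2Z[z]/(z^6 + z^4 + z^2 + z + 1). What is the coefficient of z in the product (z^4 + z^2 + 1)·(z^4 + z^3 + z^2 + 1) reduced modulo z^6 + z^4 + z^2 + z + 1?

0

Multiply in Z/2Z[z]: (z^4 + z^2 + 1)·(z^4 + z^3 + z^2 + 1) = z^8 + z^7 + z^5 + z^4 + z^3 + 1.
Reduce using z^6 ≡ z^4 + z^2 + z + 1 (mod z^6 + z^4 + z^2 + z + 1).
Reduced: z^4 + z^3 + z^2.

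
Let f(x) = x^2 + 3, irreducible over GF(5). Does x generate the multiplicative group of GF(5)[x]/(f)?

No

|GF(5^2)^×| = 5^2 − 1 = 24. Prime factorization: 24 = 2^3·3.
f is primitive ⇔ x has order 24 in GF(5)[x]/(f), i.e. x^(24/q) ≠ 1 for each prime q | 24.
x^(12) mod f = 4.
x^(8) mod f = 1
Since x^(8) = 1, the order of x divides 8 < 24; not primitive.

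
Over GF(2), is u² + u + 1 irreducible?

Write f(u) = u² + u + 1.
Check for roots in GF(2): f(0) = 1; f(1) = 1.
No roots. A degree-2 polynomial over a field with no linear factor is irreducible.

Yes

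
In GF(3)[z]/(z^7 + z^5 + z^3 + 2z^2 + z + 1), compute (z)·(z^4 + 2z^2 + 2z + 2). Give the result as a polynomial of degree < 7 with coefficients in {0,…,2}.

Multiply in GF(3)[z]: (z)·(z^4 + 2z^2 + 2z + 2) = z^5 + 2z^3 + 2z^2 + 2z.
Reduced: z^5 + 2z^3 + 2z^2 + 2z.

z^5 + 2z^3 + 2z^2 + 2z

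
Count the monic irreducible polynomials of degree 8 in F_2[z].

The number of monic irreducibles of degree 8 over GF(2) is (1/8)·Σ_{d∣8} μ(8/d) 2^d.
Divisors of 8: 1, 2, 4, 8; μ(8/d) for each: 0, 0, -1, 1.
Σ = − 2^4 + 2^8 = 240.
N = 240/8 = 30.

30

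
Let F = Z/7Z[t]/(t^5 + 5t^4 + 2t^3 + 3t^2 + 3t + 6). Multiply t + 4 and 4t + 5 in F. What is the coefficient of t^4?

Multiply in Z/7Z[t]: (t + 4)·(4t + 5) = 4t^2 + 6.
Reduced: 4t^2 + 6.

0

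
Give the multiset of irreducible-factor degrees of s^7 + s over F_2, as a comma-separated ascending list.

1, 1, 1, 2, 2

Write f(s) = s^7 + s.
Roots in F_2: f(0) = 0 → root; f(1) = 0 → root.
Linear factors from roots: (s), (s + 1).
Complete factorization: f(s) = (s)·(s + 1)^2·(s^2 + s + 1)^2.
Factor degrees with multiplicity: 1 + 1 + 1 + 2 + 2 = 7.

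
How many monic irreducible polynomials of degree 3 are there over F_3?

Gauss's count: N_{3}(3) = (1/3) Σ_{d|3} μ(3/d)·3^d.
Divisors of 3: 1, 3; μ(3/d) for each: -1, 1.
Σ = − 3^1 + 3^3 = 24.
N = 24/3 = 8.

8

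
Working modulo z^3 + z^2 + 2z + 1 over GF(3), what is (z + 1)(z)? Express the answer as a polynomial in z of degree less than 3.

Multiply in GF(3)[z]: (z + 1)·(z) = z^2 + z.
Reduced: z^2 + z.

z^2 + z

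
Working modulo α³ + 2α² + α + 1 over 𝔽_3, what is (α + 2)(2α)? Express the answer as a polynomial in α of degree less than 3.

Multiply in 𝔽_3[α]: (α + 2)·(2α) = 2α² + α.
Reduced: 2α² + α.

2α^2 + α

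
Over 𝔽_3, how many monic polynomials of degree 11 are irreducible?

By the necklace-counting formula, N_3(11) = (1/11) Σ_{d|11} μ(11/d)·3^d.
Divisors of 11: 1, 11; μ(11/d) for each: -1, 1.
Σ = − 3^1 + 3^11 = 177144.
N = 177144/11 = 16104.

16104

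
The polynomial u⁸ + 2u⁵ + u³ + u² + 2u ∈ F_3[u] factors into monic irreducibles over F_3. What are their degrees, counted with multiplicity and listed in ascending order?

1, 1, 2, 2, 2

Write h(u) = u⁸ + 2u⁵ + u³ + u² + 2u.
Roots in F_3: h(0) = 0 → root; h(1) = 1; h(2) = 0 → root.
Linear factors from roots: (u), (u + 1).
Complete factorization: h(u) = (u)·(u + 1)·(u² + 2u + 2)·(u² + 1)^2.
Factor degrees with multiplicity: 1 + 1 + 2 + 2 + 2 = 8.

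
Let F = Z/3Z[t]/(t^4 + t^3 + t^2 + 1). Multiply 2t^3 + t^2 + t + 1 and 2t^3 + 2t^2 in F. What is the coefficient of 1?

Multiply in Z/3Z[t]: (2t^3 + t^2 + t + 1)·(2t^3 + 2t^2) = t^6 + t^4 + t^3 + 2t^2.
Reduce using t^4 ≡ 2t^3 + 2t^2 + 2 (mod t^4 + t^3 + t^2 + 1).
Reduced: t^3 + t + 2.

2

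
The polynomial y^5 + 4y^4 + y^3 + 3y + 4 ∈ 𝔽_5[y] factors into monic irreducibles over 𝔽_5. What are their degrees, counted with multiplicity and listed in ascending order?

2, 3

Write g(y) = y^5 + 4y^4 + y^3 + 3y + 4.
Roots in 𝔽_5: g(0) = 4; g(1) = 3; g(2) = 4; g(3) = 2; g(4) = 3.
Complete factorization: g(y) = (y^2 + 2)·(y^3 + 4y^2 + 4y + 2).
Factor degrees with multiplicity: 2 + 3 = 5.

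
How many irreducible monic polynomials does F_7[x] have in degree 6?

19544

By the necklace-counting formula, N_7(6) = (1/6) Σ_{d|6} μ(6/d)·7^d.
Divisors of 6: 1, 2, 3, 6; μ(6/d) for each: 1, -1, -1, 1.
Σ = 7^1 − 7^2 − 7^3 + 7^6 = 117264.
N = 117264/6 = 19544.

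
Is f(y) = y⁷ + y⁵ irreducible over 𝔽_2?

Check for roots in 𝔽_2: f(0) = 0 → root; f(1) = 0 → root.
f(0) = 0, so (y) divides f(y); f is reducible.

No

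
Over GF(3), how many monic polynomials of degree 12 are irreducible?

44220

The number of monic irreducibles of degree 12 over GF(3) is (1/12)·Σ_{d∣12} μ(12/d) 3^d.
Divisors of 12: 1, 2, 3, 4, 6, 12; μ(12/d) for each: 0, 1, 0, -1, -1, 1.
Σ = 3^2 − 3^4 − 3^6 + 3^12 = 530640.
N = 530640/12 = 44220.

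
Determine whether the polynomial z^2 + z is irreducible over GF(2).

Write f(z) = z^2 + z.
Check for roots in GF(2): f(0) = 0 → root; f(1) = 0 → root.
f(0) = 0, so (z) divides f(z); f is reducible.

No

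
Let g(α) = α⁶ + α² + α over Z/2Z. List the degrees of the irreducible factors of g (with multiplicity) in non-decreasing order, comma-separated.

Roots in Z/2Z: g(0) = 0 → root; g(1) = 1.
Linear factors from roots: (α).
Complete factorization: g(α) = (α)·(α² + α + 1)·(α³ + α² + 1).
Factor degrees with multiplicity: 1 + 2 + 3 = 6.

1, 2, 3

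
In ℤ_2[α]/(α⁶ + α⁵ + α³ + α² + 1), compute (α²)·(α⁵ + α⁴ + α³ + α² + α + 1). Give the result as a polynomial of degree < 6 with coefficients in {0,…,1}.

α^5 + α^2 + α

Multiply in ℤ_2[α]: (α²)·(α⁵ + α⁴ + α³ + α² + α + 1) = α⁷ + α⁶ + α⁵ + α⁴ + α³ + α².
Reduce using α⁶ ≡ α⁵ + α³ + α² + 1 (mod α⁶ + α⁵ + α³ + α² + 1).
Reduced: α⁵ + α² + α.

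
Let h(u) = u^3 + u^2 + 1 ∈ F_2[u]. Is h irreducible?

Check for roots in F_2: h(0) = 1; h(1) = 1.
No roots. A degree-3 polynomial over a field with no linear factor is irreducible.

Yes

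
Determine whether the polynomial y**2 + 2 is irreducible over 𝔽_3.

Write g(y) = y**2 + 2.
Check for roots in 𝔽_3: g(0) = 2; g(1) = 0 → root; g(2) = 0 → root.
g(1) = 0, so (y − 1) divides g(y); g is reducible.

No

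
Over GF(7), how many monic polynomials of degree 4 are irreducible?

The number of monic irreducibles of degree 4 over GF(7) is (1/4)·Σ_{d∣4} μ(4/d) 7^d.
Divisors of 4: 1, 2, 4; μ(4/d) for each: 0, -1, 1.
Σ = − 7^2 + 7^4 = 2352.
N = 2352/4 = 588.

588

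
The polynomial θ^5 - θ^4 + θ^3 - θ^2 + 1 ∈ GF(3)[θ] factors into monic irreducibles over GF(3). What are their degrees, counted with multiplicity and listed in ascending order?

1, 4

Write f(θ) = θ^5 - θ^4 + θ^3 - θ^2 + 1.
Roots in GF(3): f(0) = 1; f(1) = 1; f(2) = 0 → root.
Linear factors from roots: (θ + 1).
Complete factorization: f(θ) = (θ + 1)·(θ^4 + θ^3 - θ + 1).
Factor degrees with multiplicity: 1 + 4 = 5.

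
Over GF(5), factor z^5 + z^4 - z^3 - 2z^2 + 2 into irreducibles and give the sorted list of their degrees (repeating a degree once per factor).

2, 3

Write f(z) = z^5 + z^4 - z^3 - 2z^2 + 2.
Roots in GF(5): f(0) = 2; f(1) = 1; f(2) = 4; f(3) = 1; f(4) = 1.
Complete factorization: f(z) = (z^2 + z + 2)·(z^3 + 2z + 1).
Factor degrees with multiplicity: 2 + 3 = 5.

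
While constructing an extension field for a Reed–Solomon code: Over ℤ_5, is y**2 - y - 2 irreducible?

Write h(y) = y**2 - y - 2.
Check for roots in ℤ_5: h(0) = 3; h(1) = 3; h(2) = 0 → root; h(3) = 4; h(4) = 0 → root.
h(2) = 0, so (y − 2) divides h(y); h is reducible.

No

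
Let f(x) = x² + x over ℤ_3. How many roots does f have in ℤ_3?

Evaluate at each of the 3 elements of ℤ_3:
f(0) = 0 → root; f(1) = 2; f(2) = 0 → root.
Roots: {0, 2}.

2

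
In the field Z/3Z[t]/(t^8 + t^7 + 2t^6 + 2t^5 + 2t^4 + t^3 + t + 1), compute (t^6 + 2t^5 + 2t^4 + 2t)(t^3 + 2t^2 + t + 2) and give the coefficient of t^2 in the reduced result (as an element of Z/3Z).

Multiply in Z/3Z[t]: (t^6 + 2t^5 + 2t^4 + 2t)·(t^3 + 2t^2 + t + 2) = t^9 + t^8 + t^7 + 2t^6 + t^3 + 2t^2 + t.
Reduce using t^8 ≡ 2t^7 + t^6 + t^5 + t^4 + 2t^3 + 2t + 2 (mod t^8 + t^7 + 2t^6 + 2t^5 + 2t^4 + t^3 + t + 1).
Reduced: 2t^7 + t^5 + 2t^4 + t^3 + t^2.

1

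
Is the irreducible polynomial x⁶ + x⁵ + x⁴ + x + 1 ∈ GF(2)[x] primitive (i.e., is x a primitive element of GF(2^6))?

Yes

Write f(x) = x⁶ + x⁵ + x⁴ + x + 1.
|GF(2^6)^×| = 2^6 − 1 = 63. Prime factorization: 63 = 3^2·7.
f is primitive ⇔ x has order 63 in GF(2)[x]/(f), i.e. x^(63/q) ≠ 1 for each prime q | 63.
x^(21) mod f = x⁴ + x³ + 1.
x^(9) mod f = x⁵ + x² + x + 1.
None equal 1, so x has full order 63; f is primitive.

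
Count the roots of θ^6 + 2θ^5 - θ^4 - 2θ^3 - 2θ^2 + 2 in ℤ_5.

3

Write f(θ) = θ^6 + 2θ^5 - θ^4 - 2θ^3 - 2θ^2 + 2.
Evaluate at each of the 5 elements of ℤ_5:
f(0) = 2; f(1) = 0 → root; f(2) = 0 → root; f(3) = 4; f(4) = 0 → root.
Roots: {1, 2, 4}.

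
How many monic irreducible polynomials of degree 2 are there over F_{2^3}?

28

The number of monic irreducibles of degree 2 over GF(8) is (1/2)·Σ_{d∣2} μ(2/d) 8^d.
Divisors of 2: 1, 2; μ(2/d) for each: -1, 1.
Σ = − 8^1 + 8^2 = 56.
N = 56/2 = 28.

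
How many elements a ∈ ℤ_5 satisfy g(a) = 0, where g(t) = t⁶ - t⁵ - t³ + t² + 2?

2

Evaluate at each of the 5 elements of ℤ_5:
g(0) = 2; g(1) = 2; g(2) = 0 → root; g(3) = 0 → root; g(4) = 1.
Roots: {2, 3}.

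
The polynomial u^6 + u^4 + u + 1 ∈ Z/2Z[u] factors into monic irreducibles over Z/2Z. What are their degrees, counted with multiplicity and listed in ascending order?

Write g(u) = u^6 + u^4 + u + 1.
Roots in Z/2Z: g(0) = 1; g(1) = 0 → root.
Linear factors from roots: (u + 1).
Complete factorization: g(u) = (u + 1)·(u^2 + u + 1)·(u^3 + u + 1).
Factor degrees with multiplicity: 1 + 2 + 3 = 6.

1, 2, 3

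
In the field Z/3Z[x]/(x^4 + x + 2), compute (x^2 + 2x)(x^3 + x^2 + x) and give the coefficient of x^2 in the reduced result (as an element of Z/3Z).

Multiply in Z/3Z[x]: (x^2 + 2x)·(x^3 + x^2 + x) = x^5 + 2x^2.
Reduce using x^4 ≡ 2x + 1 (mod x^4 + x + 2).
Reduced: x^2 + x.

1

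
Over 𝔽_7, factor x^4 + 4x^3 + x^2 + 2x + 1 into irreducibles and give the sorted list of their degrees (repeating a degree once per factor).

Write f(x) = x^4 + 4x^3 + x^2 + 2x + 1.
Complete factorization: f(x) = (x^4 + 4x^3 + x^2 + 2x + 1).
Factor degrees with multiplicity: 4 = 4.

4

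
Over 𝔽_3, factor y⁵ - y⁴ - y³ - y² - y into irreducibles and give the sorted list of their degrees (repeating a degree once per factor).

1, 1, 3

Write f(y) = y⁵ - y⁴ - y³ - y² - y.
Roots in 𝔽_3: f(0) = 0 → root; f(1) = 0 → root; f(2) = 2.
Linear factors from roots: (y), (y - 1).
Complete factorization: f(y) = (y)·(y - 1)·(y³ - y + 1).
Factor degrees with multiplicity: 1 + 1 + 3 = 5.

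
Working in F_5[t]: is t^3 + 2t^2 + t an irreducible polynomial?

Write g(t) = t^3 + 2t^2 + t.
Check for roots in F_5: g(0) = 0 → root; g(1) = 4; g(2) = 3; g(3) = 3; g(4) = 0 → root.
g(0) = 0, so (t) divides g(t); g is reducible.

No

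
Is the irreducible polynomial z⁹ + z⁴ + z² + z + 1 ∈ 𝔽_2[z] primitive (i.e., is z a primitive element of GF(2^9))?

Write f(z) = z⁹ + z⁴ + z² + z + 1.
|GF(2^9)^×| = 2^9 − 1 = 511. Prime factorization: 511 = 7·73.
f is primitive ⇔ z has order 511 in GF(2)[z]/(f), i.e. z^(511/q) ≠ 1 for each prime q | 511.
z^(73) mod f = 1
z^(7) mod f = z⁷.
Since z^(73) = 1, the order of z divides 73 < 511; not primitive.

No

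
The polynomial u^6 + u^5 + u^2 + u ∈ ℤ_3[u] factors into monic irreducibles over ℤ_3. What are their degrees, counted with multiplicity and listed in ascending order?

1, 1, 2, 2

Write h(u) = u^6 + u^5 + u^2 + u.
Roots in ℤ_3: h(0) = 0 → root; h(1) = 1; h(2) = 0 → root.
Linear factors from roots: (u), (u + 1).
Complete factorization: h(u) = (u)·(u + 1)·(u^2 + u - 1)·(u^2 - u - 1).
Factor degrees with multiplicity: 1 + 1 + 2 + 2 = 6.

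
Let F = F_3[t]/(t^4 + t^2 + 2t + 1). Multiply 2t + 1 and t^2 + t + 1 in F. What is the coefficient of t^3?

2

Multiply in F_3[t]: (2t + 1)·(t^2 + t + 1) = 2t^3 + 1.
Reduced: 2t^3 + 1.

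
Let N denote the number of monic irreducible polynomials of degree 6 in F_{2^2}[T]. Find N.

Gauss's count: N_{4}(6) = (1/6) Σ_{d|6} μ(6/d)·4^d.
Divisors of 6: 1, 2, 3, 6; μ(6/d) for each: 1, -1, -1, 1.
Σ = 4^1 − 4^2 − 4^3 + 4^6 = 4020.
N = 4020/6 = 670.

670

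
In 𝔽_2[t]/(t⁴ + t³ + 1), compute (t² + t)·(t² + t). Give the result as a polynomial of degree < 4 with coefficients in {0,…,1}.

t^3 + t^2 + 1

Multiply in 𝔽_2[t]: (t² + t)·(t² + t) = t⁴ + t².
Reduce using t⁴ ≡ t³ + 1 (mod t⁴ + t³ + 1).
Reduced: t³ + t² + 1.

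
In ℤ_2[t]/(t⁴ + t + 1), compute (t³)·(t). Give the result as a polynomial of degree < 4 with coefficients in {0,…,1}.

Multiply in ℤ_2[t]: (t³)·(t) = t⁴.
Reduce using t⁴ ≡ t + 1 (mod t⁴ + t + 1).
Reduced: t + 1.

t + 1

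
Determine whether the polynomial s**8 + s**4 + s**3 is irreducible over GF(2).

No

Write m(s) = s**8 + s**4 + s**3.
Check for roots in GF(2): m(0) = 0 → root; m(1) = 1.
m(0) = 0, so (s) divides m(s); m is reducible.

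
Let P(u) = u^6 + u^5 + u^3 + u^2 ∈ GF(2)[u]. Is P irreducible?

No

Check for roots in GF(2): P(0) = 0 → root; P(1) = 0 → root.
P(0) = 0, so (u) divides P(u); P is reducible.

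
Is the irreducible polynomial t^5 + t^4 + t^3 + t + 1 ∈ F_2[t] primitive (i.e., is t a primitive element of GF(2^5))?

Yes

Write f(t) = t^5 + t^4 + t^3 + t + 1.
|GF(2^5)^×| = 2^5 − 1 = 31. Prime factorization: 31 = 31.
f is primitive ⇔ t has order 31 in GF(2)[t]/(f), i.e. t^(31/q) ≠ 1 for each prime q | 31.
t^(1) mod f = t.
None equal 1, so t has full order 31; f is primitive.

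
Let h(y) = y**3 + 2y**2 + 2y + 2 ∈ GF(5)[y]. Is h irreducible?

Check for roots in GF(5): h(0) = 2; h(1) = 2; h(2) = 2; h(3) = 3; h(4) = 1.
No roots. A degree-3 polynomial over a field with no linear factor is irreducible.

Yes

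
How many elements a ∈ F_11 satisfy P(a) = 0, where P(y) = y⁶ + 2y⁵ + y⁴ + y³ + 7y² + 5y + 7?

4

Evaluate at each of the 11 elements of F_11:
P(0) = 7; P(1) = 2; P(2) = 10; P(3) = 0 → root; P(4) = 3; P(5) = 7; P(6) = 0 → root; P(7) = 7; P(8) = 0 → root; P(9) = 0 → root; P(10) = 8.
Roots: {3, 6, 8, 9}.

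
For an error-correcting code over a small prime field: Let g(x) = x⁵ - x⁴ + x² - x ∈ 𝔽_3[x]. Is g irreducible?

No

Check for roots in 𝔽_3: g(0) = 0 → root; g(1) = 0 → root; g(2) = 0 → root.
g(0) = 0, so (x) divides g(x); g is reducible.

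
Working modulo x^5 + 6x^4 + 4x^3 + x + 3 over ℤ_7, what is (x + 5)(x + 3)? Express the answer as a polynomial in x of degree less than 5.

x^2 + x + 1

Multiply in ℤ_7[x]: (x + 5)·(x + 3) = x^2 + x + 1.
Reduced: x^2 + x + 1.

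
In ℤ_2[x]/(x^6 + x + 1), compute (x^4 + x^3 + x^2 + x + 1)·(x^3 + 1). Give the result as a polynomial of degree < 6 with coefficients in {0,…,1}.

Multiply in ℤ_2[x]: (x^4 + x^3 + x^2 + x + 1)·(x^3 + 1) = x^7 + x^6 + x^5 + x^2 + x + 1.
Reduce using x^6 ≡ x + 1 (mod x^6 + x + 1).
Reduced: x^5 + x.

x^5 + x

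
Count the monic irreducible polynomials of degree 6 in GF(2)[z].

9

Gauss's count: N_{2}(6) = (1/6) Σ_{d|6} μ(6/d)·2^d.
Divisors of 6: 1, 2, 3, 6; μ(6/d) for each: 1, -1, -1, 1.
Σ = 2^1 − 2^2 − 2^3 + 2^6 = 54.
N = 54/6 = 9.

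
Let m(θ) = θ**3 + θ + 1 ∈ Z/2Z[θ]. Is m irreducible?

Check for roots in Z/2Z: m(0) = 1; m(1) = 1.
No roots. A degree-3 polynomial over a field with no linear factor is irreducible.

Yes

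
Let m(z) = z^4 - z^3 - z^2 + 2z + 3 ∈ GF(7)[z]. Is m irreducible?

Check for roots in GF(7): m(0) = 3; m(1) = 4; m(2) = 4; m(3) = 5; m(4) = 5; m(5) = 5; m(6) = 2.
No roots, so no linear factors.
Degree-2 irreducible divisors: test the 21 monic irreducibles of degree 2 over GF(7).
None of them divide m (all give nonzero remainder).
No irreducible factor of degree ≤ 2 exists, so m is irreducible over GF(7).

Yes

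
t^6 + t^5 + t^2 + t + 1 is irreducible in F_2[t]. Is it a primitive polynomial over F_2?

Yes

Write f(t) = t^6 + t^5 + t^2 + t + 1.
|GF(2^6)^×| = 2^6 − 1 = 63. Prime factorization: 63 = 3^2·7.
f is primitive ⇔ t has order 63 in GF(2)[t]/(f), i.e. t^(63/q) ≠ 1 for each prime q | 63.
t^(21) mod f = t^5 + t^3 + t^2.
t^(9) mod f = t^3 + t^2 + 1.
None equal 1, so t has full order 63; f is primitive.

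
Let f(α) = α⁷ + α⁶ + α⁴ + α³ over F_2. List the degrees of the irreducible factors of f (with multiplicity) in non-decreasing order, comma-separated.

Roots in F_2: f(0) = 0 → root; f(1) = 0 → root.
Linear factors from roots: (α), (α + 1).
Complete factorization: f(α) = (α + 1)^2·(α)^3·(α² + α + 1).
Factor degrees with multiplicity: 1 + 1 + 1 + 1 + 1 + 2 = 7.

1, 1, 1, 1, 1, 2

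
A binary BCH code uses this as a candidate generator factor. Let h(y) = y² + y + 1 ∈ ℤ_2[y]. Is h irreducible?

Check for roots in ℤ_2: h(0) = 1; h(1) = 1.
No roots. A degree-2 polynomial over a field with no linear factor is irreducible.

Yes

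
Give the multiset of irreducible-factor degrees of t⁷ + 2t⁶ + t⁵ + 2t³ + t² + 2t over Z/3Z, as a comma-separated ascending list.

Write f(t) = t⁷ + 2t⁶ + t⁵ + 2t³ + t² + 2t.
Roots in Z/3Z: f(0) = 0 → root; f(1) = 0 → root; f(2) = 0 → root.
Linear factors from roots: (t), (t + 2), (t + 1).
Complete factorization: f(t) = (t)·(t + 2)·(t + 1)^3·(t² + 1).
Factor degrees with multiplicity: 1 + 1 + 1 + 1 + 1 + 2 = 7.

1, 1, 1, 1, 1, 2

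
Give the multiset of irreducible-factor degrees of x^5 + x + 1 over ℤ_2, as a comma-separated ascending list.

Write f(x) = x^5 + x + 1.
Roots in ℤ_2: f(0) = 1; f(1) = 1.
Complete factorization: f(x) = (x^2 + x + 1)·(x^3 + x^2 + 1).
Factor degrees with multiplicity: 2 + 3 = 5.

2, 3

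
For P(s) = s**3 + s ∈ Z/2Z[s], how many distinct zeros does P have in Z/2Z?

Evaluate at each of the 2 elements of Z/2Z:
P(0) = 0 → root; P(1) = 0 → root.
Roots: {0, 1}.

2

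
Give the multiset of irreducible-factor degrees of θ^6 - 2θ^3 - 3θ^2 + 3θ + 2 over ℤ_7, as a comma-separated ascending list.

Write f(θ) = θ^6 - 2θ^3 - 3θ^2 + 3θ + 2.
Linear factors from roots: (θ + 3).
Complete factorization: f(θ) = (θ + 3)^2·(θ^2 + 2)·(θ^2 + θ - 3).
Factor degrees with multiplicity: 1 + 1 + 2 + 2 = 6.

1, 1, 2, 2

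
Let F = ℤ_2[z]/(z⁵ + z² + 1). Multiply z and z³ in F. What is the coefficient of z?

Multiply in ℤ_2[z]: (z)·(z³) = z⁴.
Reduced: z⁴.

0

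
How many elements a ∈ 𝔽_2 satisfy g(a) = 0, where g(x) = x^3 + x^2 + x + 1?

1

Evaluate at each of the 2 elements of 𝔽_2:
g(0) = 1; g(1) = 0 → root.
Roots: {1}.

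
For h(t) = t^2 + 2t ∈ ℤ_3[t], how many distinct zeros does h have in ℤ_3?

2

Evaluate at each of the 3 elements of ℤ_3:
h(0) = 0 → root; h(1) = 0 → root; h(2) = 2.
Roots: {0, 1}.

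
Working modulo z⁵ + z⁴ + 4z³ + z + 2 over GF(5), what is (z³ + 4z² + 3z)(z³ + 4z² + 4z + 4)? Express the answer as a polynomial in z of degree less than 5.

Multiply in GF(5)[z]: (z³ + 4z² + 3z)·(z³ + 4z² + 4z + 4) = z⁶ + 3z⁵ + 3z⁴ + 2z³ + 3z² + 2z.
Reduce using z⁵ ≡ 4z⁴ + z³ + 4z + 3 (mod z⁵ + z⁴ + 4z³ + z + 2).
Reduced: 2z⁴ + 4z³ + 2z² + 3z + 1.

2z^4 + 4z^3 + 2z^2 + 3z + 1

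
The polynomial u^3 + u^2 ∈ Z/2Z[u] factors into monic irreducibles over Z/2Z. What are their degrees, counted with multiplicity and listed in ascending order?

Write g(u) = u^3 + u^2.
Roots in Z/2Z: g(0) = 0 → root; g(1) = 0 → root.
Linear factors from roots: (u), (u + 1).
Complete factorization: g(u) = (u + 1)·(u)^2.
Factor degrees with multiplicity: 1 + 1 + 1 = 3.

1, 1, 1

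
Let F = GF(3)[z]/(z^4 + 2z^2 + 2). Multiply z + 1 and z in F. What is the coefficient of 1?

Multiply in GF(3)[z]: (z + 1)·(z) = z^2 + z.
Reduced: z^2 + z.

0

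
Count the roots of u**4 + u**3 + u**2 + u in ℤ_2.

Write g(u) = u**4 + u**3 + u**2 + u.
Evaluate at each of the 2 elements of ℤ_2:
g(0) = 0 → root; g(1) = 0 → root.
Roots: {0, 1}.

2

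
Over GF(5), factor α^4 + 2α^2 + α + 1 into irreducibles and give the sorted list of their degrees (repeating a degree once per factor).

Write h(α) = α^4 + 2α^2 + α + 1.
Roots in GF(5): h(0) = 1; h(1) = 0 → root; h(2) = 2; h(3) = 3; h(4) = 3.
Linear factors from roots: (α - 1).
Complete factorization: h(α) = (α - 1)·(α^3 + α^2 - 2α - 1).
Factor degrees with multiplicity: 1 + 3 = 4.

1, 3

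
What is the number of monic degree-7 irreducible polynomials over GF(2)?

18

By the necklace-counting formula, N_2(7) = (1/7) Σ_{d|7} μ(7/d)·2^d.
Divisors of 7: 1, 7; μ(7/d) for each: -1, 1.
Σ = − 2^1 + 2^7 = 126.
N = 126/7 = 18.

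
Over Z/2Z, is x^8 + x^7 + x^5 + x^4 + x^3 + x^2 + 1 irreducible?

Write f(x) = x^8 + x^7 + x^5 + x^4 + x^3 + x^2 + 1.
Check for roots in Z/2Z: f(0) = 1; f(1) = 1.
No roots, so no linear factors.
Monic irreducibles of degree 2 over GF(2): x^2 + x + 1.
None of them divide f (all give nonzero remainder).
Monic irreducibles of degree 3 over GF(2): x^3 + x + 1, x^3 + x^2 + 1.
None of them divide f (all give nonzero remainder).
Monic irreducibles of degree 4 over GF(2): x^4 + x + 1, x^4 + x^3 + 1, x^4 + x^3 + x^2 + x + 1.
None of them divide f (all give nonzero remainder).
No irreducible factor of degree ≤ 4 exists, so f is irreducible over GF(2).

Yes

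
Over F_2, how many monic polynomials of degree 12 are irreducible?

335

x^(2^12) − x is the product of all monic irreducibles of degree dividing 12; Möbius inversion gives N = (1/12) Σ μ(12/d)·2^d.
Divisors of 12: 1, 2, 3, 4, 6, 12; μ(12/d) for each: 0, 1, 0, -1, -1, 1.
Σ = 2^2 − 2^4 − 2^6 + 2^12 = 4020.
N = 4020/12 = 335.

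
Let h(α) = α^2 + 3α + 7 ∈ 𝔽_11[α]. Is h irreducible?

Check each element of 𝔽_11 for a root: h(0)=7, h(1)=0, h(2)=6, h(3)=3, h(4)=2, h(5)=3, h(6)=6, h(7)=0, h(8)=7, h(9)=5, h(10)=5.
h(1) = 0, so (α − 1) divides h(α); h is reducible.

No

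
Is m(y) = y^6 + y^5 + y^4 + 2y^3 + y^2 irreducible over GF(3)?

No

Check for roots in GF(3): m(0) = 0 → root; m(1) = 0 → root; m(2) = 0 → root.
m(0) = 0, so (y) divides m(y); m is reducible.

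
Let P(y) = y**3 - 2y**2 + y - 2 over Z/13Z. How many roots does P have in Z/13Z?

Evaluate at each of the 13 elements of Z/13Z:
P(0) = 11; P(1) = 11; P(2) = 0 → root; P(3) = 10; P(4) = 8; P(5) = 0 → root; P(6) = 5; P(7) = 3; P(8) = 0 → root; P(9) = 2; P(10) = 2; P(11) = 6; P(12) = 7.
Roots: {2, 5, 8}.

3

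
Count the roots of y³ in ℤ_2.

1

Write f(y) = y³.
Evaluate at each of the 2 elements of ℤ_2:
f(0) = 0 → root; f(1) = 1.
Roots: {0}.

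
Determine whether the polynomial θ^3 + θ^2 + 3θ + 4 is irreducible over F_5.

Write P(θ) = θ^3 + θ^2 + 3θ + 4.
Check for roots in F_5: P(0) = 4; P(1) = 4; P(2) = 2; P(3) = 4; P(4) = 1.
No roots. A degree-3 polynomial over a field with no linear factor is irreducible.

Yes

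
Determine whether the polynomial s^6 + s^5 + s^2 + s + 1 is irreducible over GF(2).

Yes

Write h(s) = s^6 + s^5 + s^2 + s + 1.
Check for roots in GF(2): h(0) = 1; h(1) = 1.
No roots, so no linear factors.
Monic irreducibles of degree 2 over GF(2): s^2 + s + 1.
None of them divide h (all give nonzero remainder).
Monic irreducibles of degree 3 over GF(2): s^3 + s + 1, s^3 + s^2 + 1.
None of them divide h (all give nonzero remainder).
No irreducible factor of degree ≤ 3 exists, so h is irreducible over GF(2).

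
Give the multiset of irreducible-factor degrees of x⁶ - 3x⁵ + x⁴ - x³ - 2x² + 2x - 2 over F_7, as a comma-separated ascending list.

Write h(x) = x⁶ - 3x⁵ + x⁴ - x³ - 2x² + 2x - 2.
Linear factors from roots: (x + 3), (x + 1).
Complete factorization: h(x) = (x + 1)·(x + 3)·(x² + 1)·(x² - 3).
Factor degrees with multiplicity: 1 + 1 + 2 + 2 = 6.

1, 1, 2, 2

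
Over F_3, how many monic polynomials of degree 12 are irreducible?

x^(3^12) − x is the product of all monic irreducibles of degree dividing 12; Möbius inversion gives N = (1/12) Σ μ(12/d)·3^d.
Divisors of 12: 1, 2, 3, 4, 6, 12; μ(12/d) for each: 0, 1, 0, -1, -1, 1.
Σ = 3^2 − 3^4 − 3^6 + 3^12 = 530640.
N = 530640/12 = 44220.

44220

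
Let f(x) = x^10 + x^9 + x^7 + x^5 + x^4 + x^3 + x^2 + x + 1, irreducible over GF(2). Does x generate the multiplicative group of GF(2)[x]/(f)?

|GF(2^10)^×| = 2^10 − 1 = 1023. Prime factorization: 1023 = 3·11·31.
f is primitive ⇔ x has order 1023 in GF(2)[x]/(f), i.e. x^(1023/q) ≠ 1 for each prime q | 1023.
x^(341) mod f = 1
x^(93) mod f = x^9 + x^8 + x^6 + x^5.
x^(33) mod f = x^9 + x^8 + x^7 + x^6 + x^4 + x^3 + x.
Since x^(341) = 1, the order of x divides 341 < 1023; not primitive.

No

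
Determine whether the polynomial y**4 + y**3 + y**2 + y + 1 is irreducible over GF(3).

Write f(y) = y**4 + y**3 + y**2 + y + 1.
Check for roots in GF(3): f(0) = 1; f(1) = 2; f(2) = 1.
No roots, so no linear factors.
Monic irreducibles of degree 2 over GF(3): y**2 + 1, y**2 + y - 1, y**2 - y - 1.
None of them divide f (all give nonzero remainder).
No irreducible factor of degree ≤ 2 exists, so f is irreducible over GF(3).

Yes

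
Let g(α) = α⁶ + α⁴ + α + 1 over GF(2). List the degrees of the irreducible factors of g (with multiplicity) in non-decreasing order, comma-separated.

1, 2, 3

Roots in GF(2): g(0) = 1; g(1) = 0 → root.
Linear factors from roots: (α + 1).
Complete factorization: g(α) = (α + 1)·(α² + α + 1)·(α³ + α + 1).
Factor degrees with multiplicity: 1 + 2 + 3 = 6.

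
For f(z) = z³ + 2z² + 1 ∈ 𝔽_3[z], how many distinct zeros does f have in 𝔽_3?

0

Evaluate at each of the 3 elements of 𝔽_3:
f(0) = 1; f(1) = 1; f(2) = 2.
No element is a root.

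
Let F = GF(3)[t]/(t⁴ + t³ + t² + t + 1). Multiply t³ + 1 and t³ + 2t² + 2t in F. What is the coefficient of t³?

2

Multiply in GF(3)[t]: (t³ + 1)·(t³ + 2t² + 2t) = t⁶ + 2t⁵ + 2t⁴ + t³ + 2t² + 2t.
Reduce using t⁴ ≡ 2t³ + 2t² + 2t + 2 (mod t⁴ + t³ + t² + t + 1).
Reduced: 2t³ + t.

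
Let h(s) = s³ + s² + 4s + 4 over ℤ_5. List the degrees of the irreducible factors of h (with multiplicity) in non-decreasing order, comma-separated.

1, 1, 1

Roots in ℤ_5: h(0) = 4; h(1) = 0 → root; h(2) = 4; h(3) = 2; h(4) = 0 → root.
Linear factors from roots: (s + 4), (s + 1).
Complete factorization: h(s) = (s + 4)·(s + 1)^2.
Factor degrees with multiplicity: 1 + 1 + 1 = 3.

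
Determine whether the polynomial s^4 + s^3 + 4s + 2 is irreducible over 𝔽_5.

Yes

Write m(s) = s^4 + s^3 + 4s + 2.
Check for roots in 𝔽_5: m(0) = 2; m(1) = 3; m(2) = 4; m(3) = 2; m(4) = 3.
No roots, so no linear factors.
Degree-2 irreducible divisors: test the 10 monic irreducibles of degree 2 over GF(5).
None of them divide m (all give nonzero remainder).
No irreducible factor of degree ≤ 2 exists, so m is irreducible over GF(5).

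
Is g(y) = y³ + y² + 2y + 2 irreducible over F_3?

Check for roots in F_3: g(0) = 2; g(1) = 0 → root; g(2) = 0 → root.
g(1) = 0, so (y − 1) divides g(y); g is reducible.

No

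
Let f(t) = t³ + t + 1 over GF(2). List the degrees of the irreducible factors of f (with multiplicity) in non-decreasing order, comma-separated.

Roots in GF(2): f(0) = 1; f(1) = 1.
Complete factorization: f(t) = (t³ + t + 1).
Factor degrees with multiplicity: 3 = 3.

3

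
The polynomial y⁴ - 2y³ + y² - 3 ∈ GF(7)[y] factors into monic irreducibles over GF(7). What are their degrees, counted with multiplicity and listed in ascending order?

Write f(y) = y⁴ - 2y³ + y² - 3.
Complete factorization: f(y) = (y² + 2y + 3)·(y² + 3y - 1).
Factor degrees with multiplicity: 2 + 2 = 4.

2, 2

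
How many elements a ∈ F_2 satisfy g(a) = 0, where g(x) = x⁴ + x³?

2

Evaluate at each of the 2 elements of F_2:
g(0) = 0 → root; g(1) = 0 → root.
Roots: {0, 1}.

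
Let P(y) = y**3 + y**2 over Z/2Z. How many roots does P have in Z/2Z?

2

Evaluate at each of the 2 elements of Z/2Z:
P(0) = 0 → root; P(1) = 0 → root.
Roots: {0, 1}.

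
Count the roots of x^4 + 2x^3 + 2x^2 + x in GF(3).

Write h(x) = x^4 + 2x^3 + 2x^2 + x.
Evaluate at each of the 3 elements of GF(3):
h(0) = 0 → root; h(1) = 0 → root; h(2) = 0 → root.
Roots: {0, 1, 2}.

3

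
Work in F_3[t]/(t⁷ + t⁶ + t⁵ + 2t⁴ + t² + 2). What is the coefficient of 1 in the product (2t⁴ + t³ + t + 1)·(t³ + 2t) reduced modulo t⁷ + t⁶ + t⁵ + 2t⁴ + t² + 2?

2

Multiply in F_3[t]: (2t⁴ + t³ + t + 1)·(t³ + 2t) = 2t⁷ + t⁶ + t⁵ + t³ + 2t² + 2t.
Reduce using t⁷ ≡ 2t⁶ + 2t⁵ + t⁴ + 2t² + 1 (mod t⁷ + t⁶ + t⁵ + 2t⁴ + t² + 2).
Reduced: 2t⁶ + 2t⁵ + 2t⁴ + t³ + 2t + 2.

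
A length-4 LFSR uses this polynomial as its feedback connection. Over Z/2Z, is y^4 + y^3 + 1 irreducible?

Write f(y) = y^4 + y^3 + 1.
Check for roots in Z/2Z: f(0) = 1; f(1) = 1.
No roots, so no linear factors.
Monic irreducibles of degree 2 over GF(2): y^2 + y + 1.
None of them divide f (all give nonzero remainder).
No irreducible factor of degree ≤ 2 exists, so f is irreducible over GF(2).

Yes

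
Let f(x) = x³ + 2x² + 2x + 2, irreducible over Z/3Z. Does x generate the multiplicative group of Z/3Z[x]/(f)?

|GF(3^3)^×| = 3^3 − 1 = 26. Prime factorization: 26 = 2·13.
f is primitive ⇔ x has order 26 in GF(3)[x]/(f), i.e. x^(26/q) ≠ 1 for each prime q | 26.
x^(13) mod f = 1
x^(2) mod f = x².
Since x^(13) = 1, the order of x divides 13 < 26; not primitive.

No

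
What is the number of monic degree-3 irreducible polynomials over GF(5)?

The number of monic irreducibles of degree 3 over GF(5) is (1/3)·Σ_{d∣3} μ(3/d) 5^d.
Divisors of 3: 1, 3; μ(3/d) for each: -1, 1.
Σ = − 5^1 + 5^3 = 120.
N = 120/3 = 40.

40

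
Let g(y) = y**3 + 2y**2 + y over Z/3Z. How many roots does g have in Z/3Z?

Evaluate at each of the 3 elements of Z/3Z:
g(0) = 0 → root; g(1) = 1; g(2) = 0 → root.
Roots: {0, 2}.

2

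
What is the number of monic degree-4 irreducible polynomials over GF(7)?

The number of monic irreducibles of degree 4 over GF(7) is (1/4)·Σ_{d∣4} μ(4/d) 7^d.
Divisors of 4: 1, 2, 4; μ(4/d) for each: 0, -1, 1.
Σ = − 7^2 + 7^4 = 2352.
N = 2352/4 = 588.

588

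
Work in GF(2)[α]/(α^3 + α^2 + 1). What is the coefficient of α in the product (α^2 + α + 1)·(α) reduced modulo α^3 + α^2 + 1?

1

Multiply in GF(2)[α]: (α^2 + α + 1)·(α) = α^3 + α^2 + α.
Reduce using α^3 ≡ α^2 + 1 (mod α^3 + α^2 + 1).
Reduced: α + 1.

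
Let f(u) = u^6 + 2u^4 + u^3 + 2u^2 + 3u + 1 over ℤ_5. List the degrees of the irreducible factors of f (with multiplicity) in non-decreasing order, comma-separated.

Roots in ℤ_5: f(0) = 1; f(1) = 0 → root; f(2) = 4; f(3) = 1; f(4) = 2.
Linear factors from roots: (u + 4).
Complete factorization: f(u) = (u + 4)·(u^2 + 2u + 4)·(u^3 + 4u^2 + u + 1).
Factor degrees with multiplicity: 1 + 2 + 3 = 6.

1, 2, 3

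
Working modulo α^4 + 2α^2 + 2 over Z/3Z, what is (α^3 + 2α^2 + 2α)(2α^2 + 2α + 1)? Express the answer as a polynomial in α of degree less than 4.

2α^3 + α

Multiply in Z/3Z[α]: (α^3 + 2α^2 + 2α)·(2α^2 + 2α + 1) = 2α^5 + 2α.
Reduce using α^4 ≡ α^2 + 1 (mod α^4 + 2α^2 + 2).
Reduced: 2α^3 + α.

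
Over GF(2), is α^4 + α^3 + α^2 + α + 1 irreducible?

Yes

Write f(α) = α^4 + α^3 + α^2 + α + 1.
Check for roots in GF(2): f(0) = 1; f(1) = 1.
No roots, so no linear factors.
Monic irreducibles of degree 2 over GF(2): α^2 + α + 1.
None of them divide f (all give nonzero remainder).
No irreducible factor of degree ≤ 2 exists, so f is irreducible over GF(2).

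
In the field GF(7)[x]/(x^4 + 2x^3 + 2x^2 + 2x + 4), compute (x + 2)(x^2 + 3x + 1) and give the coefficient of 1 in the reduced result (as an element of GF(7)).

Multiply in GF(7)[x]: (x + 2)·(x^2 + 3x + 1) = x^3 + 5x^2 + 2.
Reduced: x^3 + 5x^2 + 2.

2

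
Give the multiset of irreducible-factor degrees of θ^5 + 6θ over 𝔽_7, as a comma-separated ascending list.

1, 1, 1, 2

Write f(θ) = θ^5 + 6θ.
Linear factors from roots: (θ), (θ + 6), (θ + 1).
Complete factorization: f(θ) = (θ)·(θ + 1)·(θ + 6)·(θ^2 + 1).
Factor degrees with multiplicity: 1 + 1 + 1 + 2 = 5.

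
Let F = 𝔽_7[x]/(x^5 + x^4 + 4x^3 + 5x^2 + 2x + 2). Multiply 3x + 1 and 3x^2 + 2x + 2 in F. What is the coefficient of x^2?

Multiply in 𝔽_7[x]: (3x + 1)·(3x^2 + 2x + 2) = 2x^3 + 2x^2 + x + 2.
Reduced: 2x^3 + 2x^2 + x + 2.

2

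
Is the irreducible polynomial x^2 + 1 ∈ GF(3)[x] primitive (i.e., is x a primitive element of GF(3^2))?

Write f(x) = x^2 + 1.
|GF(3^2)^×| = 3^2 − 1 = 8. Prime factorization: 8 = 2^3.
f is primitive ⇔ x has order 8 in GF(3)[x]/(f), i.e. x^(8/q) ≠ 1 for each prime q | 8.
x^(4) mod f = 1
Since x^(4) = 1, the order of x divides 4 < 8; not primitive.

No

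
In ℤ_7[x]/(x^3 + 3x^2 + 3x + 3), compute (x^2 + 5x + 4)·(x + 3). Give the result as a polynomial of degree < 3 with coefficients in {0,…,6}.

Multiply in ℤ_7[x]: (x^2 + 5x + 4)·(x + 3) = x^3 + x^2 + 5x + 5.
Reduce using x^3 ≡ 4x^2 + 4x + 4 (mod x^3 + 3x^2 + 3x + 3).
Reduced: 5x^2 + 2x + 2.

5x^2 + 2x + 2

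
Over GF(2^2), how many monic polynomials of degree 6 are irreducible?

670

x^(4^6) − x is the product of all monic irreducibles of degree dividing 6; Möbius inversion gives N = (1/6) Σ μ(6/d)·4^d.
Divisors of 6: 1, 2, 3, 6; μ(6/d) for each: 1, -1, -1, 1.
Σ = 4^1 − 4^2 − 4^3 + 4^6 = 4020.
N = 4020/6 = 670.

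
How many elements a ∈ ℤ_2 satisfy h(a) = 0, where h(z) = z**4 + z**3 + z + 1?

1

Evaluate at each of the 2 elements of ℤ_2:
h(0) = 1; h(1) = 0 → root.
Roots: {1}.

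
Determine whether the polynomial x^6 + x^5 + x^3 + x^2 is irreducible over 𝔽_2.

No

Write f(x) = x^6 + x^5 + x^3 + x^2.
Check for roots in 𝔽_2: f(0) = 0 → root; f(1) = 0 → root.
f(0) = 0, so (x) divides f(x); f is reducible.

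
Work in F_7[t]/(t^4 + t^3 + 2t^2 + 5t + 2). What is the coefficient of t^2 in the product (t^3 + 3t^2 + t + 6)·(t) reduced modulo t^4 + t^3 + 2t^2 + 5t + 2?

Multiply in F_7[t]: (t^3 + 3t^2 + t + 6)·(t) = t^4 + 3t^3 + t^2 + 6t.
Reduce using t^4 ≡ 6t^3 + 5t^2 + 2t + 5 (mod t^4 + t^3 + 2t^2 + 5t + 2).
Reduced: 2t^3 + 6t^2 + t + 5.

6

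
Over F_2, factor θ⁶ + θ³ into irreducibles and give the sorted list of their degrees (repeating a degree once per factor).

Write g(θ) = θ⁶ + θ³.
Roots in F_2: g(0) = 0 → root; g(1) = 0 → root.
Linear factors from roots: (θ), (θ + 1).
Complete factorization: g(θ) = (θ + 1)·(θ)^3·(θ² + θ + 1).
Factor degrees with multiplicity: 1 + 1 + 1 + 1 + 2 = 6.

1, 1, 1, 1, 2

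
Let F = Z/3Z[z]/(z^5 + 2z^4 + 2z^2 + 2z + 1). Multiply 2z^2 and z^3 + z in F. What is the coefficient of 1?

Multiply in Z/3Z[z]: (2z^2)·(z^3 + z) = 2z^5 + 2z^3.
Reduce using z^5 ≡ z^4 + z^2 + z + 2 (mod z^5 + 2z^4 + 2z^2 + 2z + 1).
Reduced: 2z^4 + 2z^3 + 2z^2 + 2z + 1.

1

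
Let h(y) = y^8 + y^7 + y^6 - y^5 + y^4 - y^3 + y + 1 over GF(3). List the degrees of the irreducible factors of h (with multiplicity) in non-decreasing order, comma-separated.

Roots in GF(3): h(0) = 1; h(1) = 1; h(2) = 1.
Complete factorization: h(y) = (y^8 + y^7 + y^6 - y^5 + y^4 - y^3 + y + 1).
Factor degrees with multiplicity: 8 = 8.

8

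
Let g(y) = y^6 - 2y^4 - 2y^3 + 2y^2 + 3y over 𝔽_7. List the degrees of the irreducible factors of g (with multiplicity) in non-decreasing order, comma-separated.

Linear factors from roots: (y), (y + 3), (y + 1).
Complete factorization: g(y) = (y)·(y + 1)·(y + 3)·(y^3 + 3y^2 - 3y + 1).
Factor degrees with multiplicity: 1 + 1 + 1 + 3 = 6.

1, 1, 1, 3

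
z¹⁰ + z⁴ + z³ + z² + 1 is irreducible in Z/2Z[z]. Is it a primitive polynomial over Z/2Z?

No

Write f(z) = z¹⁰ + z⁴ + z³ + z² + 1.
|GF(2^10)^×| = 2^10 − 1 = 1023. Prime factorization: 1023 = 3·11·31.
f is primitive ⇔ z has order 1023 in GF(2)[z]/(f), i.e. z^(1023/q) ≠ 1 for each prime q | 1023.
z^(341) mod f = 1
z^(93) mod f = z⁹ + z⁸ + z⁷ + z³ + z² + z + 1.
z^(33) mod f = z⁹ + z⁶ + z³ + z + 1.
Since z^(341) = 1, the order of z divides 341 < 1023; not primitive.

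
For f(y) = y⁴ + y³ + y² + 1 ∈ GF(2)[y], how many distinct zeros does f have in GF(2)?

1

Evaluate at each of the 2 elements of GF(2):
f(0) = 1; f(1) = 0 → root.
Roots: {1}.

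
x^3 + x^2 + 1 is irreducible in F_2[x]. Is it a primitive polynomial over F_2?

Write f(x) = x^3 + x^2 + 1.
|GF(2^3)^×| = 2^3 − 1 = 7. Prime factorization: 7 = 7.
f is primitive ⇔ x has order 7 in GF(2)[x]/(f), i.e. x^(7/q) ≠ 1 for each prime q | 7.
x^(1) mod f = x.
None equal 1, so x has full order 7; f is primitive.

Yes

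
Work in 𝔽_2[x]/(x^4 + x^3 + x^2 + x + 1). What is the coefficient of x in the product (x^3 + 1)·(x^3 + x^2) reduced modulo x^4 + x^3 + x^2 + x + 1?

1

Multiply in 𝔽_2[x]: (x^3 + 1)·(x^3 + x^2) = x^6 + x^5 + x^3 + x^2.
Reduce using x^4 ≡ x^3 + x^2 + x + 1 (mod x^4 + x^3 + x^2 + x + 1).
Reduced: x^3 + x^2 + x + 1.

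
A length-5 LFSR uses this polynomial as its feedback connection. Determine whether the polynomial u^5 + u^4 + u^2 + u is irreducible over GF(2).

No

Write g(u) = u^5 + u^4 + u^2 + u.
Check for roots in GF(2): g(0) = 0 → root; g(1) = 0 → root.
g(0) = 0, so (u) divides g(u); g is reducible.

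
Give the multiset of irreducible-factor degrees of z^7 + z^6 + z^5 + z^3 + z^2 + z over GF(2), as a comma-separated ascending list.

1, 1, 1, 1, 1, 2

Write g(z) = z^7 + z^6 + z^5 + z^3 + z^2 + z.
Roots in GF(2): g(0) = 0 → root; g(1) = 0 → root.
Linear factors from roots: (z), (z + 1).
Complete factorization: g(z) = (z)·(z + 1)^4·(z^2 + z + 1).
Factor degrees with multiplicity: 1 + 1 + 1 + 1 + 1 + 2 = 7.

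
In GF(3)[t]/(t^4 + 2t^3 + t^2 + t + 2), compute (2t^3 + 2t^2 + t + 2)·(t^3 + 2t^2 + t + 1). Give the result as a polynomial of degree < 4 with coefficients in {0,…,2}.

Multiply in GF(3)[t]: (2t^3 + 2t^2 + t + 2)·(t^3 + 2t^2 + t + 1) = 2t^6 + t^4 + 2t^3 + t^2 + 2.
Reduce using t^4 ≡ t^3 + 2t^2 + 2t + 1 (mod t^4 + 2t^3 + t^2 + t + 2).
Reduced: 2t^3 + t.

2t^3 + t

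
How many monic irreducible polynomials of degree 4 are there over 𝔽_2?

The number of monic irreducibles of degree 4 over GF(2) is (1/4)·Σ_{d∣4} μ(4/d) 2^d.
Divisors of 4: 1, 2, 4; μ(4/d) for each: 0, -1, 1.
Σ = − 2^2 + 2^4 = 12.
N = 12/4 = 3.

3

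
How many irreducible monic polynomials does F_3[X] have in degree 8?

The number of monic irreducibles of degree 8 over GF(3) is (1/8)·Σ_{d∣8} μ(8/d) 3^d.
Divisors of 8: 1, 2, 4, 8; μ(8/d) for each: 0, 0, -1, 1.
Σ = − 3^4 + 3^8 = 6480.
N = 6480/8 = 810.

810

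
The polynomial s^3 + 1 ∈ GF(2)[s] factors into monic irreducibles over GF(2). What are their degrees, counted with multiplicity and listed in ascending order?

Write h(s) = s^3 + 1.
Roots in GF(2): h(0) = 1; h(1) = 0 → root.
Linear factors from roots: (s + 1).
Complete factorization: h(s) = (s + 1)·(s^2 + s + 1).
Factor degrees with multiplicity: 1 + 2 = 3.

1, 2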